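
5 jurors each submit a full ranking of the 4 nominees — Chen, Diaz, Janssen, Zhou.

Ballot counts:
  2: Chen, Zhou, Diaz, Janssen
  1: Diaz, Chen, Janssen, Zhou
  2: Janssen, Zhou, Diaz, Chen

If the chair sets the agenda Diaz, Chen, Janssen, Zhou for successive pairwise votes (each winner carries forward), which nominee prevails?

Zhou

Round 1: Diaz vs Chen — 3–2, Diaz advances.
Round 2: Diaz vs Janssen — 3–2, Diaz advances.
Round 3: Diaz vs Zhou — 1–4, Zhou advances.
Zhou survives the agenda.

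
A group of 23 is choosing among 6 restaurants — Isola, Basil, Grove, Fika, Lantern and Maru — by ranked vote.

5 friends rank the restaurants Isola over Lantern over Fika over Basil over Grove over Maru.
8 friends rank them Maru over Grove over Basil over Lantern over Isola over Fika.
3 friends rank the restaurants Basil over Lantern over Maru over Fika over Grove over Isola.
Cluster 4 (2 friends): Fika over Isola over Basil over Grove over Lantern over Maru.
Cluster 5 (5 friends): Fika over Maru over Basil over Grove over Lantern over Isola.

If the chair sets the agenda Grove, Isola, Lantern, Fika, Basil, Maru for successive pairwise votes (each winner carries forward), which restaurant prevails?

Fika

Round 1: Grove vs Isola — 16–7, Grove advances.
Round 2: Grove vs Lantern — 15–8, Grove advances.
Round 3: Grove vs Fika — 8–15, Fika advances.
Round 4: Fika vs Basil — 12–11, Fika advances.
Round 5: Fika vs Maru — 12–11, Fika advances.
Fika survives the agenda.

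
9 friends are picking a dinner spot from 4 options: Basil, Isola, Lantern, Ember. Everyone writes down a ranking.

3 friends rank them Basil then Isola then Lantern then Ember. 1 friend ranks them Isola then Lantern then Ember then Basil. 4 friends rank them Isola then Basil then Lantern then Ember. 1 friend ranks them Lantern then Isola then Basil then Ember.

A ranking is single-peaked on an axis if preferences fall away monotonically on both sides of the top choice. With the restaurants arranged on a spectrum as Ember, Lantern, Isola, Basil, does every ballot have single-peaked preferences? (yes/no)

yes

Axis positions: Ember=1, Lantern=2, Isola=3, Basil=4.
Group 1 (peak Basil at position 4): ranking walks positions 4-3-2-1, expanding outward from the peak — single-peaked.
Group 2 (peak Isola at position 3): ranking walks positions 3-2-1-4, expanding outward from the peak — single-peaked.
Group 3 (peak Isola at position 3): ranking walks positions 3-4-2-1, expanding outward from the peak — single-peaked.
Group 4 (peak Lantern at position 2): ranking walks positions 2-3-4-1, expanding outward from the peak — single-peaked.
Every ranking is single-peaked on this axis.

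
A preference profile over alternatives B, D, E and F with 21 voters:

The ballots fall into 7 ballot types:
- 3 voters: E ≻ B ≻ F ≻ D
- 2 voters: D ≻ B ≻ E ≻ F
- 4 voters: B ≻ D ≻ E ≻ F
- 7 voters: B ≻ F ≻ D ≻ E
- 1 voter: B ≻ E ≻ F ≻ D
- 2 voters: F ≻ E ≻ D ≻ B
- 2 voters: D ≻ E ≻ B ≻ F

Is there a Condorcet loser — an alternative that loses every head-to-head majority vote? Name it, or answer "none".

Pairwise majorities:
B vs D: B wins 15–6.
B vs E: B wins 14–7.
B vs F: 19 to 2, B.
D vs E: D wins 15–6.
D vs F: F wins 13–8.
E vs F: E, 12–9.
Every alternative wins at least one matchup (B beats D; D beats E; E beats F; F beats D), so there is no Condorcet loser.

none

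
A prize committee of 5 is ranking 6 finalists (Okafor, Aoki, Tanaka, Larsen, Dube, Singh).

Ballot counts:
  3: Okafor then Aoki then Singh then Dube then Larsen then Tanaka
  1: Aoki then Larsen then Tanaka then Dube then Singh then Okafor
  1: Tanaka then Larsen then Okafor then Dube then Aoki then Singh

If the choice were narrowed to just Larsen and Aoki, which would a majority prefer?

Aoki

Ballots ranking Larsen above Aoki: 1.
Ballots ranking Aoki above Larsen: 5 − 1 = 4.
Aoki wins the head-to-head 4–1.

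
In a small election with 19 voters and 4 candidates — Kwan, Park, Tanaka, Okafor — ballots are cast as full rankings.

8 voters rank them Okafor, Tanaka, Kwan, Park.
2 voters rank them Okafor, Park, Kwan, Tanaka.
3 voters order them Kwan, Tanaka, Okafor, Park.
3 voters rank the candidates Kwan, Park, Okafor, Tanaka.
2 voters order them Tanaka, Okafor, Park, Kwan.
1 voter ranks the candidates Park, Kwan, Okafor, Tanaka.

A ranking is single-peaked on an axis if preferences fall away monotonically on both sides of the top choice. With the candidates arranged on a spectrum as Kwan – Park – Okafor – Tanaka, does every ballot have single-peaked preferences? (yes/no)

Axis positions: Kwan=1, Park=2, Okafor=3, Tanaka=4.
Type 1: ranking walks positions 3-4-1-2; Kwan is ranked above Park even though Park lies between Kwan and the peak Okafor on the axis — preferences dip and rise again. Not single-peaked.
Type 2 (peak Okafor at position 3): ranking walks positions 3-2-1-4, expanding outward from the peak — single-peaked.
Type 3: ranking walks positions 1-4-3-2; Tanaka is ranked above Park even though Park lies between Tanaka and the peak Kwan on the axis — preferences dip and rise again. Not single-peaked.
Type 4 (peak Kwan at position 1): ranking walks positions 1-2-3-4, expanding outward from the peak — single-peaked.
Type 5 (peak Tanaka at position 4): ranking walks positions 4-3-2-1, expanding outward from the peak — single-peaked.
Type 6 (peak Park at position 2): ranking walks positions 2-1-3-4, expanding outward from the peak — single-peaked.
Type 1 violates single-peakedness, so the profile is not single-peaked on this axis.

no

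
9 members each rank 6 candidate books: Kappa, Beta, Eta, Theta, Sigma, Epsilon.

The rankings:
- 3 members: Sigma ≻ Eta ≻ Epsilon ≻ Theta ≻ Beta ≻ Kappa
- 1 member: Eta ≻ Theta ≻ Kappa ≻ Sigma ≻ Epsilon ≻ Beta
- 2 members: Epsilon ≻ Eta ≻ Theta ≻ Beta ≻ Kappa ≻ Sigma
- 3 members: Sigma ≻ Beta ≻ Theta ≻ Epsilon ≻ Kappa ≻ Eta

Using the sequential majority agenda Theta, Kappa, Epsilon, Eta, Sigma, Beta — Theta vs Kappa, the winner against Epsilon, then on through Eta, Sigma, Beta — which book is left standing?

Sigma

Round 1: Theta vs Kappa — 9–0, Theta advances.
Round 2: Theta vs Epsilon — 4–5, Epsilon advances.
Round 3: Epsilon vs Eta — 5–4, Epsilon advances.
Round 4: Epsilon vs Sigma — 2–7, Sigma advances.
Round 5: Sigma vs Beta — 7–2, Sigma advances.
Sigma survives the agenda.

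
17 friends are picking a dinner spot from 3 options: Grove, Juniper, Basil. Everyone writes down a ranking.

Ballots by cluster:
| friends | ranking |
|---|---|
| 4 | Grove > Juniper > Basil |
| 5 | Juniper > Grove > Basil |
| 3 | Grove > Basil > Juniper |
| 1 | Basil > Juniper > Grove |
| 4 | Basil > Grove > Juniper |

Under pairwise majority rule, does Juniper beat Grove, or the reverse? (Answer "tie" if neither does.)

Ballots ranking Juniper above Grove: 5 + 1 = 6.
Ballots ranking Grove above Juniper: 17 − 6 = 11.
Grove wins the head-to-head 11–6.

Grove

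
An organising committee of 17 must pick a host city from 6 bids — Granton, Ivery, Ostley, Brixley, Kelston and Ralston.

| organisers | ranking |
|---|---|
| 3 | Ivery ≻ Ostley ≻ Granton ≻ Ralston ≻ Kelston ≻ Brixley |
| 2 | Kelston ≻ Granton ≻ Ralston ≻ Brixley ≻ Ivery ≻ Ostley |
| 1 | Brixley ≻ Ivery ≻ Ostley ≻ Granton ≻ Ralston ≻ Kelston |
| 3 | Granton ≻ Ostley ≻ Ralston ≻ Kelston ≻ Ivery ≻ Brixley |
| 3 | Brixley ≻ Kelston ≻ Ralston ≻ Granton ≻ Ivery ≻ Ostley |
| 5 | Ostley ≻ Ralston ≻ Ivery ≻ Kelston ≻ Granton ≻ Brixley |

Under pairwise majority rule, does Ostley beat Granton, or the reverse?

Ostley

Ballots ranking Ostley above Granton: 3 + 1 + 5 = 9.
Ballots ranking Granton above Ostley: 17 − 9 = 8.
Ostley wins the head-to-head 9–8.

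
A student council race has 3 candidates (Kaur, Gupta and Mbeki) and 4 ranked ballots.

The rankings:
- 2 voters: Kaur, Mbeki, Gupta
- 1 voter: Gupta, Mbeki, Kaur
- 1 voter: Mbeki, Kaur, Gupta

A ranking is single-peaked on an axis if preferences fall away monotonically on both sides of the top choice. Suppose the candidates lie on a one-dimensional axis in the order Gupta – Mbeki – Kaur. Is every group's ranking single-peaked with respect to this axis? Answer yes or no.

Axis positions: Gupta=1, Mbeki=2, Kaur=3.
Group 1 (peak Kaur at position 3): ranking walks positions 3-2-1, expanding outward from the peak — single-peaked.
Group 2 (peak Gupta at position 1): ranking walks positions 1-2-3, expanding outward from the peak — single-peaked.
Group 3 (peak Mbeki at position 2): ranking walks positions 2-3-1, expanding outward from the peak — single-peaked.
Every ranking is single-peaked on this axis.

yes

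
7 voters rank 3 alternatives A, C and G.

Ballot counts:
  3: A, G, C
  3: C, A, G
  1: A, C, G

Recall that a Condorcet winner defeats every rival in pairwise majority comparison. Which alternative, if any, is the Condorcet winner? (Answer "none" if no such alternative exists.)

A

Pairwise majorities:
A vs C: A, 4–3.
A vs G: A, 7–0.
C vs G: C wins 4–3.
Only A has no losses; A is the Condorcet winner.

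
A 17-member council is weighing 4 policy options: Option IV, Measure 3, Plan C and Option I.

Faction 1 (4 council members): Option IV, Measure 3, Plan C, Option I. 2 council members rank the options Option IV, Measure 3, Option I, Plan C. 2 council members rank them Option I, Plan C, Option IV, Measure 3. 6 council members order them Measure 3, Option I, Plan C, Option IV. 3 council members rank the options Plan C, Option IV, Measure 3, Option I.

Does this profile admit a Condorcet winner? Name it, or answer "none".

none

Pairwise majorities:
Option IV vs Measure 3: Option IV preferred on 4+2+2+3 = 11 ballots; Option IV wins 11–6.
Option IV vs Plan C: 4+2 = 6 for Option IV, 11 for Plan C — Plan C by 11–6.
Option IV vs Option I: 4+2+3 = 9 for Option IV, 8 for Option I — Option IV by 9–8.
Measure 3 vs Plan C: Measure 3 wins 12–5.
Measure 3 vs Option I: 4+2+6+3 = 15 for Measure 3, 2 for Option I — Measure 3 by 15–2.
Plan C vs Option I: 4+3 = 7 for Plan C, 10 for Option I — Option I by 10–7.
Every option loses at least once (Option IV loses to Plan C; Measure 3 loses to Option IV; Plan C loses to Measure 3; Option I loses to Option IV). The majority relation contains the cycle Option IV → Measure 3 → Plan C → Option IV, so there is no Condorcet winner.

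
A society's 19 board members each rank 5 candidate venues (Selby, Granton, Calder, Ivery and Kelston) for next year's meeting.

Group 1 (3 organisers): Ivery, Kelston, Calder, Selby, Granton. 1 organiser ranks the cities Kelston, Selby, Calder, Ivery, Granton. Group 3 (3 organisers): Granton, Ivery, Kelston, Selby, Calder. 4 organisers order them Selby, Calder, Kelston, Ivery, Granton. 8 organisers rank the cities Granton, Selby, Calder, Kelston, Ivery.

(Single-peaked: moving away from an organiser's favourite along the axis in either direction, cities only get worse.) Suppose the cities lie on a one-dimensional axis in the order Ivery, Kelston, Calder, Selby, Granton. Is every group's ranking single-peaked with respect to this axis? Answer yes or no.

Axis positions: Ivery=1, Kelston=2, Calder=3, Selby=4, Granton=5.
Group 1 (peak Ivery at position 1): ranking walks positions 1-2-3-4-5, expanding outward from the peak — single-peaked.
Group 2: ranking walks positions 2-4-3-1-5; Selby is ranked above Calder even though Calder lies between Selby and the peak Kelston on the axis — preferences dip and rise again. Not single-peaked.
Group 3: ranking walks positions 5-1-2-4-3; Ivery is ranked above Selby even though Selby lies between Ivery and the peak Granton on the axis — preferences dip and rise again. Not single-peaked.
Group 4 (peak Selby at position 4): ranking walks positions 4-3-2-1-5, expanding outward from the peak — single-peaked.
Group 5 (peak Granton at position 5): ranking walks positions 5-4-3-2-1, expanding outward from the peak — single-peaked.
Group 2 violates single-peakedness, so the profile is not single-peaked on this axis.

no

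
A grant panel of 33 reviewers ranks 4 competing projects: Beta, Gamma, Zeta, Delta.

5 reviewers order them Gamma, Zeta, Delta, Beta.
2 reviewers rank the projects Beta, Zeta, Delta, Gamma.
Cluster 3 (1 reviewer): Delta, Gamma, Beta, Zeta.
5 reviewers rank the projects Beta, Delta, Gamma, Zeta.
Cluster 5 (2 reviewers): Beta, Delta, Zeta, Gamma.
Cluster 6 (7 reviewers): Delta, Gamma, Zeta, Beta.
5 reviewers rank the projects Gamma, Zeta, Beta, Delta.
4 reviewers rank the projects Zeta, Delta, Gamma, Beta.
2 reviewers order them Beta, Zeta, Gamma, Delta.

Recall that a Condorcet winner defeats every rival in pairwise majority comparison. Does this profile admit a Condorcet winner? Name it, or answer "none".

Pairwise majorities:
Beta vs Gamma: Gamma, 22–11.
Beta vs Zeta: Zeta, 21–12.
Beta vs Delta: Delta wins 17–16.
Gamma vs Zeta: Gamma, 23–10.
Gamma vs Delta: Delta wins 21–12.
Zeta vs Delta: Zeta, 18–15.
No project is unbeaten: Beta loses to Gamma; Gamma loses to Delta; Zeta loses to Gamma; Delta loses to Zeta. In particular Gamma beats Zeta beats Delta beats Gamma is a majority cycle — no Condorcet winner exists.

none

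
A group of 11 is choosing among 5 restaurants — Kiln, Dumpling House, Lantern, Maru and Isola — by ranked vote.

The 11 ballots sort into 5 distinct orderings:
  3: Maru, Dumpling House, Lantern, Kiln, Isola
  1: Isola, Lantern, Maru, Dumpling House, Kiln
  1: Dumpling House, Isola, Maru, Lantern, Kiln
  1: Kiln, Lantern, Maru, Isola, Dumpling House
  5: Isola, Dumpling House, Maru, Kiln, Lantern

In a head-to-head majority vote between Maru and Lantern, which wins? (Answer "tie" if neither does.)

Ballots ranking Maru above Lantern: 3 + 1 + 5 = 9.
Ballots ranking Lantern above Maru: 11 − 9 = 2.
Maru wins the head-to-head 9–2.

Maru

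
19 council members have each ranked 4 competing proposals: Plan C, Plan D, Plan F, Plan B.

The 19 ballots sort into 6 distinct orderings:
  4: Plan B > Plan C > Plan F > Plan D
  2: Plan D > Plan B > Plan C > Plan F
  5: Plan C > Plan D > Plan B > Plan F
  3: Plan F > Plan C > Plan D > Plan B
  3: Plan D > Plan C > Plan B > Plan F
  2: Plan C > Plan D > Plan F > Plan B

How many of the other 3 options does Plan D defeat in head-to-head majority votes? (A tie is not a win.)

2

Plan D against each rival (19 council members):
Plan D vs Plan C: Plan D is ranked higher on 2+3 = 5 ballots, Plan C on 14. Plan C wins 14–5.
Plan D vs Plan F: Plan D, 12–7.
Plan D vs Plan B: Plan D is ranked higher on 2+5+3+3+2 = 15 ballots, Plan B on 4. Plan D wins 15–4.
Plan D beats Plan F, Plan B; loses to Plan C — 2 pairwise wins.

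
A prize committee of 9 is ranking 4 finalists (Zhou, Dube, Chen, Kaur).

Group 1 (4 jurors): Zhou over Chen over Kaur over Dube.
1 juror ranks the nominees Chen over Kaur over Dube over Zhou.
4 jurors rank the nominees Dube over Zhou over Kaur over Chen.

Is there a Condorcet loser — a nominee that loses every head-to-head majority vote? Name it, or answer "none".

Head-to-head results (9 jurors):
Zhou vs Dube: 4 for Zhou, 5 for Dube — Dube by 5–4.
Zhou–Chen: Zhou 8–1.
Zhou vs Kaur: Zhou is ranked higher on 4+4 = 8 ballots, Kaur on 1. Zhou wins 8–1.
Dube vs Chen: Chen, 5–4.
Dube vs Kaur: Dube is ranked higher on 4 ballots, Kaur on 5. Kaur wins 5–4.
Chen–Kaur: Chen 5–4.
No nominee is winless: Zhou beats Chen; Dube beats Zhou; Chen beats Dube; Kaur beats Dube. There is no Condorcet loser.

none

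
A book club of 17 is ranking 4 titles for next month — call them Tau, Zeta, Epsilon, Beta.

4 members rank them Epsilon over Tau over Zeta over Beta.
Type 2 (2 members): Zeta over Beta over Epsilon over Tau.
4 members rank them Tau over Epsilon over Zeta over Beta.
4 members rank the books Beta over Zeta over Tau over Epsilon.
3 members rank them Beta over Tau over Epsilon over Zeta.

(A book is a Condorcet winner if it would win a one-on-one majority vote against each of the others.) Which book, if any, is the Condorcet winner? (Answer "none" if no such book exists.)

Check each pair by majority over 17 ballots:
Tau vs Zeta: Tau, 11–6.
Tau vs Epsilon: Tau wins 11–6.
Tau vs Beta: Beta, 9–8.
Zeta vs Epsilon: Epsilon, 11–6.
Zeta vs Beta: Zeta wins 10–7.
Epsilon vs Beta: Beta wins 9–8.
No book is unbeaten: Tau loses to Beta; Zeta loses to Tau; Epsilon loses to Tau; Beta loses to Zeta. In particular Tau > Zeta > Beta > Tau is a majority cycle — no Condorcet winner exists.

none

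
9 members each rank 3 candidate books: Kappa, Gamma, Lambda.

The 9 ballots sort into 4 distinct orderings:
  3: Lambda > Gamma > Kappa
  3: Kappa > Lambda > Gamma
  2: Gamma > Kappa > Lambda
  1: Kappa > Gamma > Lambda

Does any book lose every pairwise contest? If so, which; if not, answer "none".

Pairwise majorities:
Kappa vs Gamma: Kappa is ranked higher on 3+1 = 4 ballots, Gamma on 5. Gamma wins 5–4.
Kappa vs Lambda: 6 to 3, Kappa.
Gamma–Lambda: Lambda 6–3.
No book is winless: Kappa beats Lambda; Gamma beats Kappa; Lambda beats Gamma. There is no Condorcet loser.

none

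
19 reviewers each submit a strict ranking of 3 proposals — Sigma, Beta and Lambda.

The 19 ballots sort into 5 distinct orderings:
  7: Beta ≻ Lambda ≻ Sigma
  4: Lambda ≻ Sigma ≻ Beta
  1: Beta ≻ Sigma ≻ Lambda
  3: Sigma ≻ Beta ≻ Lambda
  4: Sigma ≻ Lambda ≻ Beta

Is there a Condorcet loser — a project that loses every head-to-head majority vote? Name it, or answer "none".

none

Head-to-head results (19 reviewers):
Sigma vs Beta: Sigma preferred on 4+3+4 = 11 ballots; Sigma wins 11–8.
Sigma–Lambda: Lambda 11–8.
Beta vs Lambda: Beta preferred on 7+1+3 = 11 ballots; Beta wins 11–8.
No project is winless: Sigma beats Beta; Beta beats Lambda; Lambda beats Sigma. There is no Condorcet loser.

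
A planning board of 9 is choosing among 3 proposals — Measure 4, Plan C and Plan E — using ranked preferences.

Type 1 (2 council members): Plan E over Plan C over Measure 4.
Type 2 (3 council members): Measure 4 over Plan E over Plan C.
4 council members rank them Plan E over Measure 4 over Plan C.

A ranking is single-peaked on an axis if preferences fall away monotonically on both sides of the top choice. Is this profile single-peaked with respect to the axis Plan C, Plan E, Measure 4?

Axis positions: Plan C=1, Plan E=2, Measure 4=3.
Type 1 (peak Plan E at position 2): ranking walks positions 2-1-3, expanding outward from the peak — single-peaked.
Type 2 (peak Measure 4 at position 3): ranking walks positions 3-2-1, expanding outward from the peak — single-peaked.
Type 3 (peak Plan E at position 2): ranking walks positions 2-3-1, expanding outward from the peak — single-peaked.
Every ranking is single-peaked on this axis.

yes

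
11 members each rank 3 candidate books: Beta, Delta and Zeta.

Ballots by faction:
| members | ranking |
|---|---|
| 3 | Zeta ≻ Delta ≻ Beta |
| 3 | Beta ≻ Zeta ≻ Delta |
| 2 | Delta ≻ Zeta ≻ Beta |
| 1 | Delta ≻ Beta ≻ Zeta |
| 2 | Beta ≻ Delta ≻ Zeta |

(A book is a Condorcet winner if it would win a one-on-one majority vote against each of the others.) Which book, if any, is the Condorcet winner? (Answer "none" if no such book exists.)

Check each pair by majority over 11 ballots:
Beta vs Delta: 5 to 6, Delta.
Beta–Zeta: Beta 6–5.
Delta vs Zeta: Delta preferred on 2+1+2 = 5 ballots; Zeta wins 6–5.
Each book drops at least one matchup (Beta loses to Delta; Delta loses to Zeta; Zeta loses to Beta); the cycle Beta → Zeta → Delta → Beta rules out a Condorcet winner.

none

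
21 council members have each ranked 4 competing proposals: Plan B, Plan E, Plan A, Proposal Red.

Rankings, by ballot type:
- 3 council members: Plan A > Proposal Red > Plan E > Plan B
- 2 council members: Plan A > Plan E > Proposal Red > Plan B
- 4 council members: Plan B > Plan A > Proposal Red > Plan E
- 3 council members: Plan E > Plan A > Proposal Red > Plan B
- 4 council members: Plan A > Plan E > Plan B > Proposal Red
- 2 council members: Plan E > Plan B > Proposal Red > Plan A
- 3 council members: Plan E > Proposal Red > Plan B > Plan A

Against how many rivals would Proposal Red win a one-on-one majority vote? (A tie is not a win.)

1

Proposal Red against each rival (21 council members):
Proposal Red–Plan B: Proposal Red 11–10.
Proposal Red vs Plan E: Proposal Red is ranked higher on 3+4 = 7 ballots, Plan E on 14. Plan E wins 14–7.
Proposal Red–Plan A: Plan A 16–5.
Proposal Red beats Plan B; loses to Plan E, Plan A — 1 pairwise win.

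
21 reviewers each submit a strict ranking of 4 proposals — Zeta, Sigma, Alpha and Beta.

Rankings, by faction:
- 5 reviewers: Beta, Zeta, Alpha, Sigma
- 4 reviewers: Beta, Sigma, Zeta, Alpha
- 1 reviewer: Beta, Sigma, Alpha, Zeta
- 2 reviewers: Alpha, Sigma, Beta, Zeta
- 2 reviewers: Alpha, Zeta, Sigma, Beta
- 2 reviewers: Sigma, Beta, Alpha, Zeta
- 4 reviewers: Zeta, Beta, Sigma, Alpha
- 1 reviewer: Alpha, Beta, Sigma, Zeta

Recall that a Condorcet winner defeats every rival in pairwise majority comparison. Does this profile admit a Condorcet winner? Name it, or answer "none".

Beta

Pairwise majorities:
Zeta vs Sigma: Zeta preferred on 5+2+4 = 11 ballots; Zeta wins 11–10.
Zeta vs Alpha: Zeta preferred on 5+4+4 = 13 ballots; Zeta wins 13–8.
Zeta vs Beta: Zeta is ranked higher on 2+4 = 6 ballots, Beta on 15. Beta wins 15–6.
Sigma vs Alpha: 4+1+2+4 = 11 for Sigma, 10 for Alpha — Sigma by 11–10.
Sigma vs Beta: 6 to 15, Beta.
Alpha vs Beta: 5 to 16, Beta.
Beta wins every pairwise contest, so Beta is the Condorcet winner.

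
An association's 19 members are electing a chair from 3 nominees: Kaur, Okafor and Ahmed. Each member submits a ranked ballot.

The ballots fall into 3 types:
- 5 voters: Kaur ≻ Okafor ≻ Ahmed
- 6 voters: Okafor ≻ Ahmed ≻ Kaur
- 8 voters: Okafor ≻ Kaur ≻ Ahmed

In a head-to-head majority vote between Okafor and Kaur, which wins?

Ballots ranking Okafor above Kaur: 6 + 8 = 14.
Ballots ranking Kaur above Okafor: 19 − 14 = 5.
Okafor wins the head-to-head 14–5.

Okafor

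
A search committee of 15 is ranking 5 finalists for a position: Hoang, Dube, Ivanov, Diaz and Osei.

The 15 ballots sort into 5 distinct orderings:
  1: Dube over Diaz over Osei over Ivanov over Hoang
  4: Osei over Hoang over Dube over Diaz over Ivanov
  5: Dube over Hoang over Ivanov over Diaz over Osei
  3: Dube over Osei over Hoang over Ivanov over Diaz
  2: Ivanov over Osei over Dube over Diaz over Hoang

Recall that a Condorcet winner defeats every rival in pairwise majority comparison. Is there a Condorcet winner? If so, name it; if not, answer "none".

Head-to-head results (15 committee members):
Hoang vs Dube: Dube, 11–4.
Hoang vs Ivanov: Hoang wins 12–3.
Hoang vs Diaz: Hoang, 12–3.
Hoang–Osei: Osei 10–5.
Dube vs Ivanov: Dube wins 13–2.
Dube–Diaz: Dube 15–0.
Dube vs Osei: Dube wins 9–6.
Ivanov vs Diaz: Ivanov, 10–5.
Ivanov vs Osei: Osei wins 8–7.
Diaz vs Osei: Osei wins 9–6.
Dube wins every pairwise contest, so Dube is the Condorcet winner.

Dube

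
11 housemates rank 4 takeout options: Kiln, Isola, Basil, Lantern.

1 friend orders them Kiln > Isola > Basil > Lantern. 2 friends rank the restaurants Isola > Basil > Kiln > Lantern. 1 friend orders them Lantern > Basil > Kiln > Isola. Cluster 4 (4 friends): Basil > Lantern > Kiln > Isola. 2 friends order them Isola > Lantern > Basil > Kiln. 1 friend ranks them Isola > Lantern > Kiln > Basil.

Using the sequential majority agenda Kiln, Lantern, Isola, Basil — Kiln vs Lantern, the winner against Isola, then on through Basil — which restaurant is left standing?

Isola

Round 1: Kiln vs Lantern — 3–8, Lantern advances.
Round 2: Lantern vs Isola — 5–6, Isola advances.
Round 3: Isola vs Basil — 6–5, Isola advances.
The agenda winner is Isola.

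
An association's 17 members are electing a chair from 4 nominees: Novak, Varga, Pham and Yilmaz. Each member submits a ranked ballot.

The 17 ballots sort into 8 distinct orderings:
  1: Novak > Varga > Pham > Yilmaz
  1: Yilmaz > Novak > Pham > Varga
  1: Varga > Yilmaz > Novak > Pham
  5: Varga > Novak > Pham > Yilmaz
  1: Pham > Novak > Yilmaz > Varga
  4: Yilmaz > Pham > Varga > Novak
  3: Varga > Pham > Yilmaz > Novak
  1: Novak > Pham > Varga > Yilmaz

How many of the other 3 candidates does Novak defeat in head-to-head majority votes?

1

Novak against each rival (17 voters):
Novak vs Varga: Novak preferred on 1+1+1+1 = 4 ballots; Varga wins 13–4.
Novak vs Pham: Novak, 9–8.
Novak vs Yilmaz: Yilmaz, 9–8.
Novak beats Pham; loses to Varga, Yilmaz — 1 pairwise win.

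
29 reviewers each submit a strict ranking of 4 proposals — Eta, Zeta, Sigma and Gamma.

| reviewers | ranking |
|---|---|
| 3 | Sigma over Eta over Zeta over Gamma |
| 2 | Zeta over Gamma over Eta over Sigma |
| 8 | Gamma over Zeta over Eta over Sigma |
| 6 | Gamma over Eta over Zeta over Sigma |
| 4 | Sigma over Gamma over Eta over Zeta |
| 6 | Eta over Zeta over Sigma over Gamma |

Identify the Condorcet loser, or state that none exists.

Head-to-head results (29 reviewers):
Eta vs Zeta: 3+6+4+6 = 19 for Eta, 10 for Zeta — Eta by 19–10.
Eta–Sigma: Eta 22–7.
Eta vs Gamma: Gamma wins 20–9.
Zeta vs Sigma: Zeta is ranked higher on 2+8+6+6 = 22 ballots, Sigma on 7. Zeta wins 22–7.
Zeta vs Gamma: Gamma wins 18–11.
Sigma vs Gamma: 13 to 16, Gamma.
Sigma loses to every other project — it is the Condorcet loser.

Sigma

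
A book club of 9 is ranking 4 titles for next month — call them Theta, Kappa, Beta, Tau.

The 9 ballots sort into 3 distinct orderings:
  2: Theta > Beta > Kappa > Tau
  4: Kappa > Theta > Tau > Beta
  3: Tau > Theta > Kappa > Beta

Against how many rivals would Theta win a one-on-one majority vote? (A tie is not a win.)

3

Theta against each rival (9 members):
Theta vs Kappa: 2+3 = 5 for Theta, 4 for Kappa — Theta by 5–4.
Theta vs Beta: Theta wins 9–0.
Theta vs Tau: Theta wins 6–3.
Theta beats Kappa, Beta, Tau — 3 pairwise wins.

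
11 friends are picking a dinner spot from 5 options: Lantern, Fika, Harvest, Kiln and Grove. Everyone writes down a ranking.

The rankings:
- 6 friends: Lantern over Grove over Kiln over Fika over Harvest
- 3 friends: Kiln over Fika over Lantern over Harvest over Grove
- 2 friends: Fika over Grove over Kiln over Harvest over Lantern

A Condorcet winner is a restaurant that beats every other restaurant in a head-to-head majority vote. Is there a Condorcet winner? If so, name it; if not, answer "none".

Head-to-head results (11 friends):
Lantern vs Fika: Lantern preferred on 6 ballots; Lantern wins 6–5.
Lantern vs Harvest: Lantern is ranked higher on 6+3 = 9 ballots, Harvest on 2. Lantern wins 9–2.
Lantern vs Kiln: Lantern is ranked higher on 6 ballots, Kiln on 5. Lantern wins 6–5.
Lantern vs Grove: 9 to 2, Lantern.
Fika vs Harvest: 11 to 0, Fika.
Fika vs Kiln: Fika preferred on 2 ballots; Kiln wins 9–2.
Fika vs Grove: Fika is ranked higher on 3+2 = 5 ballots, Grove on 6. Grove wins 6–5.
Harvest vs Kiln: 0 to 11, Kiln.
Harvest vs Grove: Harvest preferred on 3 ballots; Grove wins 8–3.
Kiln vs Grove: 3 for Kiln, 8 for Grove — Grove by 8–3.
Lantern wins every pairwise contest, so Lantern is the Condorcet winner.

Lantern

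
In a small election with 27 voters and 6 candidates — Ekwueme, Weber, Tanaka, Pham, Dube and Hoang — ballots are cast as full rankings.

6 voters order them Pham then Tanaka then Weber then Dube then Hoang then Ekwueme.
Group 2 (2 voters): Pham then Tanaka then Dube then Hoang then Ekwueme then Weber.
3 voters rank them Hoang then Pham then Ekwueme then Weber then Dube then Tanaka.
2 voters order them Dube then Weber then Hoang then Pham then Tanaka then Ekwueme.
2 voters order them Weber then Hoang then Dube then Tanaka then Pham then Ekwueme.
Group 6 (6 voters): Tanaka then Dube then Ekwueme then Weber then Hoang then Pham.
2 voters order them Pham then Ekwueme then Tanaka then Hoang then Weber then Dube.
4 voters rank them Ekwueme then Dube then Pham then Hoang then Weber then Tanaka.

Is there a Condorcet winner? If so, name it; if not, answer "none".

none

Pairwise majorities:
Ekwueme–Weber: Ekwueme 17–10.
Ekwueme vs Tanaka: Ekwueme is ranked higher on 3+2+4 = 9 ballots, Tanaka on 18. Tanaka wins 18–9.
Ekwueme vs Pham: 10 to 17, Pham.
Ekwueme–Dube: Dube 18–9.
Ekwueme vs Hoang: Hoang wins 15–12.
Weber vs Tanaka: Tanaka wins 16–11.
Weber vs Pham: Pham wins 17–10.
Weber vs Dube: Weber preferred on 6+3+2+2 = 13 ballots; Dube wins 14–13.
Weber vs Hoang: Weber preferred on 6+2+2+6 = 16 ballots; Weber wins 16–11.
Tanaka vs Pham: Pham, 19–8.
Tanaka vs Dube: 6+2+6+2 = 16 for Tanaka, 11 for Dube — Tanaka by 16–11.
Tanaka–Hoang: Tanaka 16–11.
Pham vs Dube: Dube wins 14–13.
Pham vs Hoang: Pham is ranked higher on 6+2+2+4 = 14 ballots, Hoang on 13. Pham wins 14–13.
Dube vs Hoang: 6+2+2+6+4 = 20 for Dube, 7 for Hoang — Dube by 20–7.
No candidate is unbeaten: Ekwueme loses to Tanaka; Weber loses to Ekwueme; Tanaka loses to Pham; Pham loses to Dube; Dube loses to Tanaka; Hoang loses to Weber. In particular Ekwueme beats Weber beats Hoang beats Ekwueme is a majority cycle — no Condorcet winner exists.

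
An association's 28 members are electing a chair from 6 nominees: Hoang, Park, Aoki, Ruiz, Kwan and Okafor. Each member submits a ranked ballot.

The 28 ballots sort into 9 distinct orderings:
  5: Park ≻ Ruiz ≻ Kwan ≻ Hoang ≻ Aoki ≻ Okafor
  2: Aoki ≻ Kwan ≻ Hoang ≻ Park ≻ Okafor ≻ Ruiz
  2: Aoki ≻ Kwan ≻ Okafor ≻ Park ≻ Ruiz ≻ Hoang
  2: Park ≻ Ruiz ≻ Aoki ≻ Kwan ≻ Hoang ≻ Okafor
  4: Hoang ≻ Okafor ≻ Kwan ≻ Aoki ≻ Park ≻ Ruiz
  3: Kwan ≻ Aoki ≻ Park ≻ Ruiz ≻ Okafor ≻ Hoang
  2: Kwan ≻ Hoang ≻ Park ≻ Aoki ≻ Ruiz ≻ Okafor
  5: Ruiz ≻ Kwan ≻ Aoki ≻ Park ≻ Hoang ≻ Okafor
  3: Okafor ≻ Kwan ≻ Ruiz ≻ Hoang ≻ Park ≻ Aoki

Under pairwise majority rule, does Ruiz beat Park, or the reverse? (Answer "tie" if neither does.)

Park

Ballots ranking Ruiz above Park: 5 + 3 = 8.
Ballots ranking Park above Ruiz: 28 − 8 = 20.
Park wins the head-to-head 20–8.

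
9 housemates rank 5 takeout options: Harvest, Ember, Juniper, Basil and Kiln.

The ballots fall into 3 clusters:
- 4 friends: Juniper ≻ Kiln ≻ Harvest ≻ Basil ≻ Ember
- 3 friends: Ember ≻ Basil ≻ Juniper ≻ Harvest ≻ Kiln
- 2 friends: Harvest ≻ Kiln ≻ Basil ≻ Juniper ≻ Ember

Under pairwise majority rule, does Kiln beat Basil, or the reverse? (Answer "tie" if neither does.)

Kiln

Ballots ranking Kiln above Basil: 4 + 2 = 6.
Ballots ranking Basil above Kiln: 9 − 6 = 3.
Kiln wins the head-to-head 6–3.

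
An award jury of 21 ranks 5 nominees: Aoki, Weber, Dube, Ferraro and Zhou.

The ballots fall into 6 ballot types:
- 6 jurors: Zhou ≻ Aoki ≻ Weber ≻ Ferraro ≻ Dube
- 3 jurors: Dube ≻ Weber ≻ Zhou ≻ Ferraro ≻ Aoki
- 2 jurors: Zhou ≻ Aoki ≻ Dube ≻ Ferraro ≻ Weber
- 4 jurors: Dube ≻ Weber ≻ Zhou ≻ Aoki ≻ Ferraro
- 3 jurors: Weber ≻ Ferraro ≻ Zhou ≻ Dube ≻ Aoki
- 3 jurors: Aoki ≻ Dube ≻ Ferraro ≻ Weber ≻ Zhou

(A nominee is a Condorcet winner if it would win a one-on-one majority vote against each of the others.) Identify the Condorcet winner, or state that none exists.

none

Check each pair by majority over 21 ballots:
Aoki vs Weber: Aoki, 11–10.
Aoki vs Dube: Aoki wins 11–10.
Aoki vs Ferraro: Aoki, 15–6.
Aoki vs Zhou: Zhou, 18–3.
Weber–Dube: Dube 12–9.
Weber vs Ferraro: Weber wins 16–5.
Weber vs Zhou: Weber, 13–8.
Dube–Ferraro: Dube 12–9.
Dube vs Zhou: Zhou, 11–10.
Ferraro vs Zhou: Zhou wins 15–6.
Each nominee drops at least one matchup (Aoki loses to Zhou; Weber loses to Aoki; Dube loses to Aoki; Ferraro loses to Aoki; Zhou loses to Weber); the cycle Aoki → Weber → Zhou → Aoki rules out a Condorcet winner.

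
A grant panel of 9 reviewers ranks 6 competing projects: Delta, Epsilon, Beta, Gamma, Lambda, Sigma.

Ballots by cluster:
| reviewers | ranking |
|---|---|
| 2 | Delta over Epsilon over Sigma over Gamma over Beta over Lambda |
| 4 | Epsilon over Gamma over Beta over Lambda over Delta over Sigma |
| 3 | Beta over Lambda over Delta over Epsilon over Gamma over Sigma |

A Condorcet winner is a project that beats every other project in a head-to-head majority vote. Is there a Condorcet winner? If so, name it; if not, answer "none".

Pairwise majorities:
Delta vs Epsilon: Delta is ranked higher on 2+3 = 5 ballots, Epsilon on 4. Delta wins 5–4.
Delta vs Beta: 2 to 7, Beta.
Delta vs Gamma: 5 to 4, Delta.
Delta vs Lambda: Delta is ranked higher on 2 ballots, Lambda on 7. Lambda wins 7–2.
Delta vs Sigma: 9 to 0, Delta.
Epsilon vs Beta: 6 to 3, Epsilon.
Epsilon vs Gamma: Epsilon is ranked higher on 2+4+3 = 9 ballots, Gamma on 0. Epsilon wins 9–0.
Epsilon vs Lambda: 6 to 3, Epsilon.
Epsilon vs Sigma: Epsilon is ranked higher on 2+4+3 = 9 ballots, Sigma on 0. Epsilon wins 9–0.
Beta vs Gamma: 3 for Beta, 6 for Gamma — Gamma by 6–3.
Beta vs Lambda: 2+4+3 = 9 for Beta, 0 for Lambda — Beta by 9–0.
Beta vs Sigma: Beta is ranked higher on 4+3 = 7 ballots, Sigma on 2. Beta wins 7–2.
Gamma vs Lambda: 2+4 = 6 for Gamma, 3 for Lambda — Gamma by 6–3.
Gamma vs Sigma: Gamma is ranked higher on 4+3 = 7 ballots, Sigma on 2. Gamma wins 7–2.
Lambda vs Sigma: 7 to 2, Lambda.
No project is unbeaten: Delta loses to Beta; Epsilon loses to Delta; Beta loses to Epsilon; Gamma loses to Delta; Lambda loses to Epsilon; Sigma loses to Delta. In particular Delta beats Epsilon beats Beta beats Delta is a majority cycle — no Condorcet winner exists.

none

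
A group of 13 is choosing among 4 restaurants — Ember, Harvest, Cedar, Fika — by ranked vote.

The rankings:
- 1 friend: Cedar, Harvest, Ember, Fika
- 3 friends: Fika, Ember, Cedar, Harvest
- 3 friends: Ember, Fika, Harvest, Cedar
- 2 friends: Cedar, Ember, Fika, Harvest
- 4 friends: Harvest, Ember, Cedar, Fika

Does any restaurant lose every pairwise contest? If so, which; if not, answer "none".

none

Head-to-head results (13 friends):
Ember vs Harvest: Ember is ranked higher on 3+3+2 = 8 ballots, Harvest on 5. Ember wins 8–5.
Ember vs Cedar: Ember is ranked higher on 3+3+4 = 10 ballots, Cedar on 3. Ember wins 10–3.
Ember vs Fika: Ember is ranked higher on 1+3+2+4 = 10 ballots, Fika on 3. Ember wins 10–3.
Harvest vs Cedar: 3+4 = 7 for Harvest, 6 for Cedar — Harvest by 7–6.
Harvest–Fika: Fika 8–5.
Cedar vs Fika: Cedar wins 7–6.
Every restaurant wins at least one matchup (Ember beats Harvest; Harvest beats Cedar; Cedar beats Fika; Fika beats Harvest), so there is no Condorcet loser.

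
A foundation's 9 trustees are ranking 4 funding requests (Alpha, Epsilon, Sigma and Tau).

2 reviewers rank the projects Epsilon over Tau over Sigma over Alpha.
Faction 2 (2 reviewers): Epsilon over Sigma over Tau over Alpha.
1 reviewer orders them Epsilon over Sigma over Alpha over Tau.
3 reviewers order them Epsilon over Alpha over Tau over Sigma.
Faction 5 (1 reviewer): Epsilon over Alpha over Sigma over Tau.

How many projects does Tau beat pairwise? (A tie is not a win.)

1

Tau against each rival (9 reviewers):
Tau vs Alpha: Alpha wins 5–4.
Tau vs Epsilon: Epsilon, 9–0.
Tau vs Sigma: Tau, 5–4.
Tau beats Sigma; loses to Alpha, Epsilon — 1 pairwise win.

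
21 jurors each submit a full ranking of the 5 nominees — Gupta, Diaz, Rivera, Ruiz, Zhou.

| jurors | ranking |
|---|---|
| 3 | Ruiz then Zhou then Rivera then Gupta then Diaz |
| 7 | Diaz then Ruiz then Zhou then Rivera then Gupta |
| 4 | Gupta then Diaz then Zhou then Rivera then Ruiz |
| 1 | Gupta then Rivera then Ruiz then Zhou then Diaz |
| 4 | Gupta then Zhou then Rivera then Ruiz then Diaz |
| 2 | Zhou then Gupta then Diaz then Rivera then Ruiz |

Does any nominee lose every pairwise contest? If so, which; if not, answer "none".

none

Pairwise majorities:
Gupta vs Diaz: Gupta is ranked higher on 3+4+1+4+2 = 14 ballots, Diaz on 7. Gupta wins 14–7.
Gupta vs Rivera: Gupta, 11–10.
Gupta vs Ruiz: Gupta preferred on 4+1+4+2 = 11 ballots; Gupta wins 11–10.
Gupta vs Zhou: 4+1+4 = 9 for Gupta, 12 for Zhou — Zhou by 12–9.
Diaz vs Rivera: Diaz is ranked higher on 7+4+2 = 13 ballots, Rivera on 8. Diaz wins 13–8.
Diaz vs Ruiz: Diaz preferred on 7+4+2 = 13 ballots; Diaz wins 13–8.
Diaz–Zhou: Diaz 11–10.
Rivera vs Ruiz: 11 to 10, Rivera.
Rivera vs Zhou: 1 for Rivera, 20 for Zhou — Zhou by 20–1.
Ruiz vs Zhou: Ruiz is ranked higher on 3+7+1 = 11 ballots, Zhou on 10. Ruiz wins 11–10.
Every nominee wins at least one matchup (Gupta beats Diaz; Diaz beats Rivera; Rivera beats Ruiz; Ruiz beats Zhou; Zhou beats Gupta), so there is no Condorcet loser.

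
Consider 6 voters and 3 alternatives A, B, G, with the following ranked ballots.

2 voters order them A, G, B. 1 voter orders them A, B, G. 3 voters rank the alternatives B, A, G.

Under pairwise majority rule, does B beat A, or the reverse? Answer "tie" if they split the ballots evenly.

Ballots ranking B above A: 3.
Ballots ranking A above B: 6 − 3 = 3.
3–3: the pair ties.

tie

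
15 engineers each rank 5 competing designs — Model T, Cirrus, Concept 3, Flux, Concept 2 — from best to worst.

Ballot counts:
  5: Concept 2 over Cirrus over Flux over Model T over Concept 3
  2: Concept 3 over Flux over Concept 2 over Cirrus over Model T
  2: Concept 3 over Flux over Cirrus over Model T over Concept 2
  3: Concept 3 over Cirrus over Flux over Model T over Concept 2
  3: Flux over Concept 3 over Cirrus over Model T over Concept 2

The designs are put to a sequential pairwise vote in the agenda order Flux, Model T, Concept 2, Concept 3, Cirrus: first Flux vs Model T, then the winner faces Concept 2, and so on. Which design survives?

Cirrus

Round 1: Flux vs Model T — 15–0, Flux advances.
Round 2: Flux vs Concept 2 — 10–5, Flux advances.
Round 3: Flux vs Concept 3 — 8–7, Flux advances.
Round 4: Flux vs Cirrus — 7–8, Cirrus advances.
The agenda winner is Cirrus.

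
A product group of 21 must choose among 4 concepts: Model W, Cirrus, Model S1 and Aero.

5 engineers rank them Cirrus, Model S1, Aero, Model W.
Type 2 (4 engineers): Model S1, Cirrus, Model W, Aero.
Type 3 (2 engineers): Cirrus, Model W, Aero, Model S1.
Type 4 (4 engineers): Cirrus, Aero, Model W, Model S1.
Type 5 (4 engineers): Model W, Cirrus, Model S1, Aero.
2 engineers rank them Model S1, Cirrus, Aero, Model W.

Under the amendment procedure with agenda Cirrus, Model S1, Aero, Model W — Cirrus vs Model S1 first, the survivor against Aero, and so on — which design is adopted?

Round 1: Cirrus vs Model S1 — 15–6, Cirrus advances.
Round 2: Cirrus vs Aero — 21–0, Cirrus advances.
Round 3: Cirrus vs Model W — 17–4, Cirrus advances.
Cirrus survives the agenda.

Cirrus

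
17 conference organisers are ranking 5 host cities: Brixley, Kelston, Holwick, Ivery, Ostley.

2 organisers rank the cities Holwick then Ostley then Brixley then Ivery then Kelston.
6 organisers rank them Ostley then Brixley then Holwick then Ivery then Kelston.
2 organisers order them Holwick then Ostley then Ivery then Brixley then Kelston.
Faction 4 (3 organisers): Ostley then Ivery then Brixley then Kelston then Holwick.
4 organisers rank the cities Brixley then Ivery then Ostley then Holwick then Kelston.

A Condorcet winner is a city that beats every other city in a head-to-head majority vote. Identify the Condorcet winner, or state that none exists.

Check each pair by majority over 17 ballots:
Brixley vs Kelston: Brixley preferred on 2+6+2+3+4 = 17 ballots; Brixley wins 17–0.
Brixley vs Holwick: Brixley preferred on 6+3+4 = 13 ballots; Brixley wins 13–4.
Brixley vs Ivery: 12 to 5, Brixley.
Brixley vs Ostley: 4 for Brixley, 13 for Ostley — Ostley by 13–4.
Kelston vs Holwick: 3 for Kelston, 14 for Holwick — Holwick by 14–3.
Kelston vs Ivery: 0 to 17, Ivery.
Kelston vs Ostley: 0 for Kelston, 17 for Ostley — Ostley by 17–0.
Holwick vs Ivery: 10 to 7, Holwick.
Holwick vs Ostley: Holwick is ranked higher on 2+2 = 4 ballots, Ostley on 13. Ostley wins 13–4.
Ivery vs Ostley: 4 to 13, Ostley.
Only Ostley has no losses; Ostley is the Condorcet winner.

Ostley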